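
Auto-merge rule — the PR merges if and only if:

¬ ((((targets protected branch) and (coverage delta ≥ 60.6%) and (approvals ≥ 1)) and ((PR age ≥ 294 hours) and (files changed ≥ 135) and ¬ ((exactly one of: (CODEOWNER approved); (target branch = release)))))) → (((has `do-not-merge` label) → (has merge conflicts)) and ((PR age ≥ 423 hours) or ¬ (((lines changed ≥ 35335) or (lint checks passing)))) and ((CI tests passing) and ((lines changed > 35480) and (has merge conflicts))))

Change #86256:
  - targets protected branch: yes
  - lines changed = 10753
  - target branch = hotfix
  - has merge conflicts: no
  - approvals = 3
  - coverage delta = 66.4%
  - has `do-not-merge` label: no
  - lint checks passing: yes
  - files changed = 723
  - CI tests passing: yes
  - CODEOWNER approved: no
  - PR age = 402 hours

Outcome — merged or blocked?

Atomic conditions:
  targets protected branch: yes → true
  coverage delta ≥ 60.6%: 66.4 ≥ 60.6 is true
  approvals ≥ 1: 3 ≥ 1 is true
  PR age ≥ 294 hours: 402 ≥ 294 is true
  files changed ≥ 135: 723 ≥ 135 is true
  CODEOWNER approved: no → false
  target branch = release: hotfix == release is false
  has `do-not-merge` label: no → false
  has merge conflicts: no → false
  PR age ≥ 423 hours: 402 ≥ 423 is false
  lines changed ≥ 35335: 10753 ≥ 35335 is false
  lint checks passing: yes → true
  CI tests passing: yes → true
  lines changed > 35480: 10753 > 35480 is false
Combine:
[1.1.1] true AND true AND true = true
[1.1.2.3.1] exactly-one(false, false) = false
[1.1.2.3] NOT false = true
[1.1.2] true AND true AND true = true
[1.1] true AND true = true
[1] NOT true = false
[2.1] false → false (antecedent false ⇒ implication holds) = true
[2.2.2.1] false OR true = true
[2.2.2] NOT true = false
[2.2] false OR false = false
[2.3.2] false AND false = false
[2.3] true AND false = false
[2] true AND false AND false = false
[root] false → false (antecedent false ⇒ implication holds) = true
Overall: true → merged

Merged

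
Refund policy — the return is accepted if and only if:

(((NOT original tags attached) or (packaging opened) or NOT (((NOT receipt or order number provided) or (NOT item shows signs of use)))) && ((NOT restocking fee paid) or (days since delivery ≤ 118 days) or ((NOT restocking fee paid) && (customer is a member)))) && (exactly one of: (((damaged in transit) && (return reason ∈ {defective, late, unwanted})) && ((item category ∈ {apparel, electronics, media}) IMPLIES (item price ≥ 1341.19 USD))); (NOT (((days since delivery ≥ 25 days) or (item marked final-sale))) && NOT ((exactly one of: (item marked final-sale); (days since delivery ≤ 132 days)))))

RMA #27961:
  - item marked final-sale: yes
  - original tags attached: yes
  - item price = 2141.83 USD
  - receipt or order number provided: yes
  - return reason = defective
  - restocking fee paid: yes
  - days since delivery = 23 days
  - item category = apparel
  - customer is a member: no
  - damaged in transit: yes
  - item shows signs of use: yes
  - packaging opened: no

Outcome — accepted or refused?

Accepted

Atomic conditions:
  NOT original tags attached: yes → false
  packaging opened: no → false
  NOT receipt or order number provided: yes → false
  NOT item shows signs of use: yes → false
  NOT restocking fee paid: yes → false
  days since delivery ≤ 118 days: 23 ≤ 118 is true
  customer is a member: no → false
  damaged in transit: yes → true
  return reason ∈ {defective, late, unwanted}: defective is in the set → true
  item category ∈ {apparel, electronics, media}: apparel is in the set → true
  item price ≥ 1341.19 USD: 2141.83 ≥ 1341.19 is true
  days since delivery ≥ 25 days: 23 ≥ 25 is false
  item marked final-sale: yes → true
  days since delivery ≤ 132 days: 23 ≤ 132 is true
Combine:
[1.1.3.1] false OR false = false
[1.1.3] NOT false = true
[1.1] false OR false OR true = true
[1.2.3] false AND false = false
[1.2] false OR true OR false = true
[1] true AND true = true
[2.1.1] true AND true = true
[2.1.2] true → true = true
[2.1] true AND true = true
[2.2.1.1] false OR true = true
[2.2.1] NOT true = false
[2.2.2.1] exactly-one(true, true) = false
[2.2.2] NOT false = true
[2.2] false AND true = false
[2] exactly-one(true, false) = true
[root] true AND true = true
Overall: true → accepted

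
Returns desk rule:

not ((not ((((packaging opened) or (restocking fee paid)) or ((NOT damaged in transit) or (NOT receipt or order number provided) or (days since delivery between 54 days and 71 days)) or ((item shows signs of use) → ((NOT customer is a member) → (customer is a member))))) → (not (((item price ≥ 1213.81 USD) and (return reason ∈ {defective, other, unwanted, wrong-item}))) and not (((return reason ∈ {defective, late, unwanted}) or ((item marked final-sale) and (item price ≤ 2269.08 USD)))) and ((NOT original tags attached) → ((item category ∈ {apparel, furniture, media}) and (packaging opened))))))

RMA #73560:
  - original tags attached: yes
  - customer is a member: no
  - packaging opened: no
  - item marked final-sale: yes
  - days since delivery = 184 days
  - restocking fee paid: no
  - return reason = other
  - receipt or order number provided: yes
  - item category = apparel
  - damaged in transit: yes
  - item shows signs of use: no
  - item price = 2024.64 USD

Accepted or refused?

Refused

Atomic conditions:
  packaging opened: no → false
  restocking fee paid: no → false
  NOT damaged in transit: yes → false
  NOT receipt or order number provided: yes → false
  days since delivery between 54 days and 71 days: 184 in [54, 71] is false
  item shows signs of use: no → false
  NOT customer is a member: no → true
  customer is a member: no → false
  item price ≥ 1213.81 USD: 2024.64 ≥ 1213.81 is true
  return reason ∈ {defective, other, unwanted, wrong-item}: other is in the set → true
  return reason ∈ {defective, late, unwanted}: other is not in the set → false
  item marked final-sale: yes → true
  item price ≤ 2269.08 USD: 2024.64 ≤ 2269.08 is true
  NOT original tags attached: yes → false
  item category ∈ {apparel, furniture, media}: apparel is in the set → true
Combine:
[1.1.1.1] false OR false = false
[1.1.1.2] false OR false OR false = false
[1.1.1.3.2] true → false = false
[1.1.1.3] false → false (antecedent false ⇒ implication holds) = true
[1.1.1] false OR false OR true = true
[1.1] NOT true = false
[1.2.1.1] true AND true = true
[1.2.1] NOT true = false
[1.2.2.1.2] true AND true = true
[1.2.2.1] false OR true = true
[1.2.2] NOT true = false
[1.2.3.2] true AND false = false
[1.2.3] false → false (antecedent false ⇒ implication holds) = true
[1.2] false AND false AND true = false
[1] false → false (antecedent false ⇒ implication holds) = true
[root] NOT true = false
Overall: false → refused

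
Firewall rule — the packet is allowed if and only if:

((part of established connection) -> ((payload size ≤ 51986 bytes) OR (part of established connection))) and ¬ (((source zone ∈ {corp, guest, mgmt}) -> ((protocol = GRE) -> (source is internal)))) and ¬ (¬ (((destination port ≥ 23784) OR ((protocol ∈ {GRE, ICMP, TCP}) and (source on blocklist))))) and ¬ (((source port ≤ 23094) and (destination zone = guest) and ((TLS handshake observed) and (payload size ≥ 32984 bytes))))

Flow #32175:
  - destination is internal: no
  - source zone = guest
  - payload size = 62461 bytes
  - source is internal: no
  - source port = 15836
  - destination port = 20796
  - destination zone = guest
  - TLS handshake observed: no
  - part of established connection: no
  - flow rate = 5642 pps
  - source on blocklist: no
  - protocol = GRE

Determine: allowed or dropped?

Atomic conditions:
  part of established connection: no → false
  payload size ≤ 51986 bytes: 62461 ≤ 51986 is false
  source zone ∈ {corp, guest, mgmt}: guest is in the set → true
  protocol = GRE: GRE == GRE is true
  source is internal: no → false
  destination port ≥ 23784: 20796 ≥ 23784 is false
  protocol ∈ {GRE, ICMP, TCP}: GRE is in the set → true
  source on blocklist: no → false
  source port ≤ 23094: 15836 ≤ 23094 is true
  destination zone = guest: guest == guest is true
  TLS handshake observed: no → false
  payload size ≥ 32984 bytes: 62461 ≥ 32984 is true
Combine:
[1.2] false OR false = false
[1] false → false (antecedent false ⇒ implication holds) = true
[2.1.2] true → false = false
[2.1] true → false = false
[2] NOT false = true
[3.1.1.2] true AND false = false
[3.1.1] false OR false = false
[3.1] NOT false = true
[3] NOT true = false
[4.1.3] false AND true = false
[4.1] true AND true AND false = false
[4] NOT false = true
[root] true AND true AND false AND true = false
Overall: false → dropped

Dropped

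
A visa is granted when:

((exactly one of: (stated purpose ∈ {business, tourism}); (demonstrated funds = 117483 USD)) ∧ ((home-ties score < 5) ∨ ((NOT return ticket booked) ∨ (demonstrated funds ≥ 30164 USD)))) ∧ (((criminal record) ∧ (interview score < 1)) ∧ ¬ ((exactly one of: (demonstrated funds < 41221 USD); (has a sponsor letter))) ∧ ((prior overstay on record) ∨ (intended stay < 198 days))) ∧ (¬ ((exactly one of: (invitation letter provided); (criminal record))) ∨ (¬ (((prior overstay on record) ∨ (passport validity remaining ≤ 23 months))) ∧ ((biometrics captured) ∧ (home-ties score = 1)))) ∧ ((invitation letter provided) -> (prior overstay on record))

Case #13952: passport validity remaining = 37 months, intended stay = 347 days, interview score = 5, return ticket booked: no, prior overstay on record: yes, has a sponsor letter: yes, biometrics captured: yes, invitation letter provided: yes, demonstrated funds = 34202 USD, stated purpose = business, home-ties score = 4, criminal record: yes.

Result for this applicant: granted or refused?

Atomic conditions:
  stated purpose ∈ {business, tourism}: business is in the set → true
  demonstrated funds = 117483 USD: 34202 == 117483 is false
  home-ties score < 5: 4 < 5 is true
  NOT return ticket booked: no → true
  demonstrated funds ≥ 30164 USD: 34202 ≥ 30164 is true
  criminal record: yes → true
  interview score < 1: 5 < 1 is false
  demonstrated funds < 41221 USD: 34202 < 41221 is true
  has a sponsor letter: yes → true
  prior overstay on record: yes → true
  intended stay < 198 days: 347 < 198 is false
  invitation letter provided: yes → true
  passport validity remaining ≤ 23 months: 37 ≤ 23 is false
  biometrics captured: yes → true
  home-ties score = 1: 4 == 1 is false
Combine:
[1.1] exactly-one(true, false) = true
[1.2.2] true OR true = true
[1.2] true OR true = true
[1] true AND true = true
[2.1] true AND false = false
[2.2.1] exactly-one(true, true) = false
[2.2] NOT false = true
[2.3] true OR false = true
[2] false AND true AND true = false
[3.1.1] exactly-one(true, true) = false
[3.1] NOT false = true
[3.2.1.1] true OR false = true
[3.2.1] NOT true = false
[3.2.2] true AND false = false
[3.2] false AND false = false
[3] true OR false = true
[4] true → true = true
[root] true AND false AND true AND true = false
Overall: false → refused

Refused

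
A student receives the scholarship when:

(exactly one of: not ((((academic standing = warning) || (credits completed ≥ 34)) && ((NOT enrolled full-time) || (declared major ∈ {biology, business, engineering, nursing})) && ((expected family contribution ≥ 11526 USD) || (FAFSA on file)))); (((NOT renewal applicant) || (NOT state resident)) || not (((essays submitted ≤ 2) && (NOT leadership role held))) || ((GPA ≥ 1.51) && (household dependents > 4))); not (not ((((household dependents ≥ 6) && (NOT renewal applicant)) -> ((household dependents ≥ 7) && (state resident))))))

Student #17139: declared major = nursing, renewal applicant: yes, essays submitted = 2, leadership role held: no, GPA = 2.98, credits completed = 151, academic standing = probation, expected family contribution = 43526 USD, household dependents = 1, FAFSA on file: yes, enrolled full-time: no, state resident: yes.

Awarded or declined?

Atomic conditions:
  academic standing = warning: probation == warning is false
  credits completed ≥ 34: 151 ≥ 34 is true
  NOT enrolled full-time: no → true
  declared major ∈ {biology, business, engineering, nursing}: nursing is in the set → true
  expected family contribution ≥ 11526 USD: 43526 ≥ 11526 is true
  FAFSA on file: yes → true
  NOT renewal applicant: yes → false
  NOT state resident: yes → false
  essays submitted ≤ 2: 2 ≤ 2 is true
  NOT leadership role held: no → true
  GPA ≥ 1.51: 2.98 ≥ 1.51 is true
  household dependents > 4: 1 > 4 is false
  household dependents ≥ 6: 1 ≥ 6 is false
  household dependents ≥ 7: 1 ≥ 7 is false
  state resident: yes → true
Combine:
[1.1.1] false OR true = true
[1.1.2] true OR true = true
[1.1.3] true OR true = true
[1.1] true AND true AND true = true
[1] NOT true = false
[2.1] false OR false = false
[2.2.1] true AND true = true
[2.2] NOT true = false
[2.3] true AND false = false
[2] false OR false OR false = false
[3.1.1.1] false AND false = false
[3.1.1.2] false AND true = false
[3.1.1] false → false (antecedent false ⇒ implication holds) = true
[3.1] NOT true = false
[3] NOT false = true
[root] exactly-one(false, false, true) = true
Overall: true → awarded

Awarded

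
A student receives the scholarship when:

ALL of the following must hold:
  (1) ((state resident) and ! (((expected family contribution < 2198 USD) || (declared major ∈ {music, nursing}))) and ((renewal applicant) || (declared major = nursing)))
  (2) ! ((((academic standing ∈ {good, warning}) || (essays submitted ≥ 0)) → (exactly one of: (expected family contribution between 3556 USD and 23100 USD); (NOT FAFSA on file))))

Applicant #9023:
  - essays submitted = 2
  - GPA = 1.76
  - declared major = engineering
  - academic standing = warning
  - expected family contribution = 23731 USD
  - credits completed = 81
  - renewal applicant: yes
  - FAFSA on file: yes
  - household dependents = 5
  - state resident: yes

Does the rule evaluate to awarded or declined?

Awarded

Atomic conditions:
  state resident: yes → true
  expected family contribution < 2198 USD: 23731 < 2198 is false
  declared major ∈ {music, nursing}: engineering is not in the set → false
  renewal applicant: yes → true
  declared major = nursing: engineering == nursing is false
  academic standing ∈ {good, warning}: warning is in the set → true
  essays submitted ≥ 0: 2 ≥ 0 is true
  expected family contribution between 3556 USD and 23100 USD: 23731 in [3556, 23100] is false
  NOT FAFSA on file: yes → false
Combine:
[1.2.1] false OR false = false
[1.2] NOT false = true
[1.3] true OR false = true
[1] true AND true AND true = true
[2.1.1] true OR true = true
[2.1.2] exactly-one(false, false) = false
[2.1] true → false = false
[2] NOT false = true
[root] true AND true = true
Overall: true → awarded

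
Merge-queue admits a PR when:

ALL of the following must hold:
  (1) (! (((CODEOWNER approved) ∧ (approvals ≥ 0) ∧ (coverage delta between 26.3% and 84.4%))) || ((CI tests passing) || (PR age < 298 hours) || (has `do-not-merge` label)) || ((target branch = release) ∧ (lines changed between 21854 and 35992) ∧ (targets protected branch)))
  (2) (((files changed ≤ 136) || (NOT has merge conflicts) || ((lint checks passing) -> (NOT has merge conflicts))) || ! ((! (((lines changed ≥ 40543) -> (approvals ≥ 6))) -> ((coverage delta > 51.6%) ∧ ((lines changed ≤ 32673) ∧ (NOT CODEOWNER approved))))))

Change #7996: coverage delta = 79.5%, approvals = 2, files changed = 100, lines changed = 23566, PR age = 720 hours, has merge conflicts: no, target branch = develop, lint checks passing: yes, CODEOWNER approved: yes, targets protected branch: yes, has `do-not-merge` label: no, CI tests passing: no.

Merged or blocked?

Atomic conditions:
  CODEOWNER approved: yes → true
  approvals ≥ 0: 2 ≥ 0 is true
  coverage delta between 26.3% and 84.4%: 79.5 in [26.3, 84.4] is true
  CI tests passing: no → false
  PR age < 298 hours: 720 < 298 is false
  has `do-not-merge` label: no → false
  target branch = release: develop == release is false
  lines changed between 21854 and 35992: 23566 in [21854, 35992] is true
  targets protected branch: yes → true
  files changed ≤ 136: 100 ≤ 136 is true
  NOT has merge conflicts: no → true
  lint checks passing: yes → true
  lines changed ≥ 40543: 23566 ≥ 40543 is false
  approvals ≥ 6: 2 ≥ 6 is false
  coverage delta > 51.6%: 79.5 > 51.6 is true
  lines changed ≤ 32673: 23566 ≤ 32673 is true
  NOT CODEOWNER approved: yes → false
Combine:
[1.1.1] true AND true AND true = true
[1.1] NOT true = false
[1.2] false OR false OR false = false
[1.3] false AND true AND true = false
[1] false OR false OR false = false
[2.1.3] true → true = true
[2.1] true OR true OR true = true
[2.2.1.1.1] false → false (antecedent false ⇒ implication holds) = true
[2.2.1.1] NOT true = false
[2.2.1.2.2] true AND false = false
[2.2.1.2] true AND false = false
[2.2.1] false → false (antecedent false ⇒ implication holds) = true
[2.2] NOT true = false
[2] true OR false = true
[root] false AND true = false
Overall: false → blocked

Blocked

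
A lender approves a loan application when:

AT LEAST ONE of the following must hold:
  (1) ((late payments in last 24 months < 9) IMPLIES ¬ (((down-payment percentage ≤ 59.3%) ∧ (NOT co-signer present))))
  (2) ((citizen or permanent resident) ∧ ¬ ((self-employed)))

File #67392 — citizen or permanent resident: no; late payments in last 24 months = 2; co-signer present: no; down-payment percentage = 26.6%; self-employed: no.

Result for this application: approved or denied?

Atomic conditions:
  late payments in last 24 months < 9: 2 < 9 is true
  down-payment percentage ≤ 59.3%: 26.6 ≤ 59.3 is true
  NOT co-signer present: no → true
  citizen or permanent resident: no → false
  self-employed: no → false
Combine:
[1.2.1] true AND true = true
[1.2] NOT true = false
[1] true → false = false
[2.2] NOT false = true
[2] false AND true = false
[root] false OR false = false
Overall: false → denied

Denied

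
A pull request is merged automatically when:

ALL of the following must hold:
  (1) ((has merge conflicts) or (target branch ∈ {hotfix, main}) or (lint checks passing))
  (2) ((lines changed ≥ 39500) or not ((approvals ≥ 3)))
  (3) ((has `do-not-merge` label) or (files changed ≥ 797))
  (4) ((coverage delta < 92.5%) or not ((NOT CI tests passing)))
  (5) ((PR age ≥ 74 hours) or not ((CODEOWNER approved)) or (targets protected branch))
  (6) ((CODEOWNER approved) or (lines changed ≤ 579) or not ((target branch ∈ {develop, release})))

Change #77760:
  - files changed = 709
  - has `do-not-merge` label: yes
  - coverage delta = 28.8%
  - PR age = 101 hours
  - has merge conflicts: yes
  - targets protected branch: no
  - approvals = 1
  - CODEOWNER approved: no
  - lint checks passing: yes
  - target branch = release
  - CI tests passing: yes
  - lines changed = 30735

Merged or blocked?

Blocked

Atomic conditions:
  has merge conflicts: yes → true
  target branch ∈ {hotfix, main}: release is not in the set → false
  lint checks passing: yes → true
  lines changed ≥ 39500: 30735 ≥ 39500 is false
  approvals ≥ 3: 1 ≥ 3 is false
  has `do-not-merge` label: yes → true
  files changed ≥ 797: 709 ≥ 797 is false
  coverage delta < 92.5%: 28.8 < 92.5 is true
  NOT CI tests passing: yes → false
  PR age ≥ 74 hours: 101 ≥ 74 is true
  CODEOWNER approved: no → false
  targets protected branch: no → false
  lines changed ≤ 579: 30735 ≤ 579 is false
  target branch ∈ {develop, release}: release is in the set → true
Combine:
[1] true OR false OR true = true
[2.2] NOT false = true
[2] false OR true = true
[3] true OR false = true
[4.2] NOT false = true
[4] true OR true = true
[5.2] NOT false = true
[5] true OR true OR false = true
[6.3] NOT true = false
[6] false OR false OR false = false
[root] true AND true AND true AND true AND true AND false = false
Overall: false → blocked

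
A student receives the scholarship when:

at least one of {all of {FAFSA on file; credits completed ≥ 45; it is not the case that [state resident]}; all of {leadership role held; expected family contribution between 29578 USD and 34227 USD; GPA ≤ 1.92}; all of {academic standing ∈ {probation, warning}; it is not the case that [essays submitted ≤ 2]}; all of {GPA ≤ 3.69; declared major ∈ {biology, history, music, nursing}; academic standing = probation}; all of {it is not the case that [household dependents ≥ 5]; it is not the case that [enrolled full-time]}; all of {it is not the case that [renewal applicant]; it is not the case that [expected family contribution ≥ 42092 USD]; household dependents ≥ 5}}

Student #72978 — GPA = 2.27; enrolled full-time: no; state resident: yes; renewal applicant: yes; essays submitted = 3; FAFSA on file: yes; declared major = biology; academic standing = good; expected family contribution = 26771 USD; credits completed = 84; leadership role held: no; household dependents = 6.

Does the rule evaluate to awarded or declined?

Declined

Atomic conditions:
  FAFSA on file: yes → true
  credits completed ≥ 45: 84 ≥ 45 is true
  state resident: yes → true
  leadership role held: no → false
  expected family contribution between 29578 USD and 34227 USD: 26771 in [29578, 34227] is false
  GPA ≤ 1.92: 2.27 ≤ 1.92 is false
  academic standing ∈ {probation, warning}: good is not in the set → false
  essays submitted ≤ 2: 3 ≤ 2 is false
  GPA ≤ 3.69: 2.27 ≤ 3.69 is true
  declared major ∈ {biology, history, music, nursing}: biology is in the set → true
  academic standing = probation: good == probation is false
  household dependents ≥ 5: 6 ≥ 5 is true
  enrolled full-time: no → false
  renewal applicant: yes → true
  expected family contribution ≥ 42092 USD: 26771 ≥ 42092 is false
Combine:
[1.3] NOT true = false
[1] true AND true AND false = false
[2] false AND false AND false = false
[3.2] NOT false = true
[3] false AND true = false
[4] true AND true AND false = false
[5.1] NOT true = false
[5.2] NOT false = true
[5] false AND true = false
[6.1] NOT true = false
[6.2] NOT false = true
[6] false AND true AND true = false
[root] false OR false OR false OR false OR false OR false = false
Overall: false → declined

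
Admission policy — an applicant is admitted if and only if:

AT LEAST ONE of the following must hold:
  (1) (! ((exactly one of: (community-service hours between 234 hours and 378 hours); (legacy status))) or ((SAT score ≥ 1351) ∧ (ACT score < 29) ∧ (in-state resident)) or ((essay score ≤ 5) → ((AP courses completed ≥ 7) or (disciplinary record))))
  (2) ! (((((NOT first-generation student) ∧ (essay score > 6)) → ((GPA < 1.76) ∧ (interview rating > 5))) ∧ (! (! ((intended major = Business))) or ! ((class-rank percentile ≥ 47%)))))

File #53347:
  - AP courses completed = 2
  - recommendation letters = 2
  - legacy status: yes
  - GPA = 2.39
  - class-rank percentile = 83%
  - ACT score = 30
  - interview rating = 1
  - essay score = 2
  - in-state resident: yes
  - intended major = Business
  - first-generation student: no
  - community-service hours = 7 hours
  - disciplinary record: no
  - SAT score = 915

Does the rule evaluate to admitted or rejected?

Rejected

Atomic conditions:
  community-service hours between 234 hours and 378 hours: 7 in [234, 378] is false
  legacy status: yes → true
  SAT score ≥ 1351: 915 ≥ 1351 is false
  ACT score < 29: 30 < 29 is false
  in-state resident: yes → true
  essay score ≤ 5: 2 ≤ 5 is true
  AP courses completed ≥ 7: 2 ≥ 7 is false
  disciplinary record: no → false
  NOT first-generation student: no → true
  essay score > 6: 2 > 6 is false
  GPA < 1.76: 2.39 < 1.76 is false
  interview rating > 5: 1 > 5 is false
  intended major = Business: Business == Business is true
  class-rank percentile ≥ 47%: 83 ≥ 47 is true
Combine:
[1.1.1] exactly-one(false, true) = true
[1.1] NOT true = false
[1.2] false AND false AND true = false
[1.3.2] false OR false = false
[1.3] true → false = false
[1] false OR false OR false = false
[2.1.1.1] true AND false = false
[2.1.1.2] false AND false = false
[2.1.1] false → false (antecedent false ⇒ implication holds) = true
[2.1.2.1.1] NOT true = false
[2.1.2.1] NOT false = true
[2.1.2.2] NOT true = false
[2.1.2] true OR false = true
[2.1] true AND true = true
[2] NOT true = false
[root] false OR false = false
Overall: false → rejected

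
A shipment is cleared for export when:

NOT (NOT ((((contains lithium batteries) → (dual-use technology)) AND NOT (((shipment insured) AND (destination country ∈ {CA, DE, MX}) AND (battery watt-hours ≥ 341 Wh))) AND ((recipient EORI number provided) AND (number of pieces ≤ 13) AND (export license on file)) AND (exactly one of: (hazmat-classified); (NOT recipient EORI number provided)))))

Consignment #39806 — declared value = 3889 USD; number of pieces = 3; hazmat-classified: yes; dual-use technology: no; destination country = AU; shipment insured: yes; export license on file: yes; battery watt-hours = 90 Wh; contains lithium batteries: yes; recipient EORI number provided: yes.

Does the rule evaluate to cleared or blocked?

Atomic conditions:
  contains lithium batteries: yes → true
  dual-use technology: no → false
  shipment insured: yes → true
  destination country ∈ {CA, DE, MX}: AU is not in the set → false
  battery watt-hours ≥ 341 Wh: 90 ≥ 341 is false
  recipient EORI number provided: yes → true
  number of pieces ≤ 13: 3 ≤ 13 is true
  export license on file: yes → true
  hazmat-classified: yes → true
  NOT recipient EORI number provided: yes → false
Combine:
[1.1.1] true → false = false
[1.1.2.1] true AND false AND false = false
[1.1.2] NOT false = true
[1.1.3] true AND true AND true = true
[1.1.4] exactly-one(true, false) = true
[1.1] false AND true AND true AND true = false
[1] NOT false = true
[root] NOT true = false
Overall: false → blocked

Blocked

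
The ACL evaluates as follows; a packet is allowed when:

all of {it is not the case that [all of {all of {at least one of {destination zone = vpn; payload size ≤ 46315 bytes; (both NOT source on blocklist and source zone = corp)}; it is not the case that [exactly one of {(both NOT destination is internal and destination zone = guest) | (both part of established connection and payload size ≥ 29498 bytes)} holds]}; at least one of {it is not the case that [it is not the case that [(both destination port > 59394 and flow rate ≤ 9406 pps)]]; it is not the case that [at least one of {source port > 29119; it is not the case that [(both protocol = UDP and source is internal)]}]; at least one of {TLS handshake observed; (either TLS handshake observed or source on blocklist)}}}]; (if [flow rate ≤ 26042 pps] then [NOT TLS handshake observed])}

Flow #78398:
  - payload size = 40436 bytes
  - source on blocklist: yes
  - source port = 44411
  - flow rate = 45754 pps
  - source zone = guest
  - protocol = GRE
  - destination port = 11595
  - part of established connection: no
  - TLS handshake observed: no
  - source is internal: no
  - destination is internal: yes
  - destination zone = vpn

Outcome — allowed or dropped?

Atomic conditions:
  destination zone = vpn: vpn == vpn is true
  payload size ≤ 46315 bytes: 40436 ≤ 46315 is true
  NOT source on blocklist: yes → false
  source zone = corp: guest == corp is false
  NOT destination is internal: yes → false
  destination zone = guest: vpn == guest is false
  part of established connection: no → false
  payload size ≥ 29498 bytes: 40436 ≥ 29498 is true
  destination port > 59394: 11595 > 59394 is false
  flow rate ≤ 9406 pps: 45754 ≤ 9406 is false
  source port > 29119: 44411 > 29119 is true
  protocol = UDP: GRE == UDP is false
  source is internal: no → false
  TLS handshake observed: no → false
  source on blocklist: yes → true
  flow rate ≤ 26042 pps: 45754 ≤ 26042 is false
  NOT TLS handshake observed: no → true
Combine:
[1.1.1.1.3] false AND false = false
[1.1.1.1] true OR true OR false = true
[1.1.1.2.1.1] false AND false = false
[1.1.1.2.1.2] false AND true = false
[1.1.1.2.1] exactly-one(false, false) = false
[1.1.1.2] NOT false = true
[1.1.1] true AND true = true
[1.1.2.1.1.1] false AND false = false
[1.1.2.1.1] NOT false = true
[1.1.2.1] NOT true = false
[1.1.2.2.1.2.1] false AND false = false
[1.1.2.2.1.2] NOT false = true
[1.1.2.2.1] true OR true = true
[1.1.2.2] NOT true = false
[1.1.2.3.2] false OR true = true
[1.1.2.3] false OR true = true
[1.1.2] false OR false OR true = true
[1.1] true AND true = true
[1] NOT true = false
[2] false → true (antecedent false ⇒ implication holds) = true
[root] false AND true = false
Overall: false → dropped

Dropped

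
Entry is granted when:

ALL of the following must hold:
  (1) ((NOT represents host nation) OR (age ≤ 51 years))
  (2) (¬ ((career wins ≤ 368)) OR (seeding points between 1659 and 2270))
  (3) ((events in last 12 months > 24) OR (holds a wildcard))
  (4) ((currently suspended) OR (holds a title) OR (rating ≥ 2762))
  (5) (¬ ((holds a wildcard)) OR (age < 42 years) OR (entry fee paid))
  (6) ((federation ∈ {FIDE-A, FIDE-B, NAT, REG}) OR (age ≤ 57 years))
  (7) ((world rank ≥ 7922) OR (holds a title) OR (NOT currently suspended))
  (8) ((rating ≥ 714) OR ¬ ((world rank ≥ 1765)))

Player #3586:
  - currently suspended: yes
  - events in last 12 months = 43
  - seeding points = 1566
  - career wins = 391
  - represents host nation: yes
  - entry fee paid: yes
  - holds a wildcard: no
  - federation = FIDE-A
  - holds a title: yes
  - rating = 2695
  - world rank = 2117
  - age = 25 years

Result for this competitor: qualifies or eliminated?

Qualifies

Atomic conditions:
  NOT represents host nation: yes → false
  age ≤ 51 years: 25 ≤ 51 is true
  career wins ≤ 368: 391 ≤ 368 is false
  seeding points between 1659 and 2270: 1566 in [1659, 2270] is false
  events in last 12 months > 24: 43 > 24 is true
  holds a wildcard: no → false
  currently suspended: yes → true
  holds a title: yes → true
  rating ≥ 2762: 2695 ≥ 2762 is false
  age < 42 years: 25 < 42 is true
  entry fee paid: yes → true
  federation ∈ {FIDE-A, FIDE-B, NAT, REG}: FIDE-A is in the set → true
  age ≤ 57 years: 25 ≤ 57 is true
  world rank ≥ 7922: 2117 ≥ 7922 is false
  NOT currently suspended: yes → false
  rating ≥ 714: 2695 ≥ 714 is true
  world rank ≥ 1765: 2117 ≥ 1765 is true
Combine:
[1] false OR true = true
[2.1] NOT false = true
[2] true OR false = true
[3] true OR false = true
[4] true OR true OR false = true
[5.1] NOT false = true
[5] true OR true OR true = true
[6] true OR true = true
[7] false OR true OR false = true
[8.2] NOT true = false
[8] true OR false = true
[root] true AND true AND true AND true AND true AND true AND true AND true = true
Overall: true → qualifies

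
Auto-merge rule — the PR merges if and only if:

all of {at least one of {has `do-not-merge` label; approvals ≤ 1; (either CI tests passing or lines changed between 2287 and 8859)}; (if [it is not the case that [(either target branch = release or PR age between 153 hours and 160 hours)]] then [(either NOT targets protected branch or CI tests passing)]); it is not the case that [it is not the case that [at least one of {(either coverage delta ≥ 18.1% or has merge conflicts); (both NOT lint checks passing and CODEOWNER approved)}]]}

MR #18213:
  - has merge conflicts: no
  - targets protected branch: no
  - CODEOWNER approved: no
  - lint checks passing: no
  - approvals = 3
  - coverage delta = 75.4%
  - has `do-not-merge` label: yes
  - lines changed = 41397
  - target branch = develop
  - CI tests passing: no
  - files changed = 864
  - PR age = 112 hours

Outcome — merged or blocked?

Merged

Atomic conditions:
  has `do-not-merge` label: yes → true
  approvals ≤ 1: 3 ≤ 1 is false
  CI tests passing: no → false
  lines changed between 2287 and 8859: 41397 in [2287, 8859] is false
  target branch = release: develop == release is false
  PR age between 153 hours and 160 hours: 112 in [153, 160] is false
  NOT targets protected branch: no → true
  coverage delta ≥ 18.1%: 75.4 ≥ 18.1 is true
  has merge conflicts: no → false
  NOT lint checks passing: no → true
  CODEOWNER approved: no → false
Combine:
[1.3] false OR false = false
[1] true OR false OR false = true
[2.1.1] false OR false = false
[2.1] NOT false = true
[2.2] true OR false = true
[2] true → true = true
[3.1.1.1] true OR false = true
[3.1.1.2] true AND false = false
[3.1.1] true OR false = true
[3.1] NOT true = false
[3] NOT false = true
[root] true AND true AND true = true
Overall: true → merged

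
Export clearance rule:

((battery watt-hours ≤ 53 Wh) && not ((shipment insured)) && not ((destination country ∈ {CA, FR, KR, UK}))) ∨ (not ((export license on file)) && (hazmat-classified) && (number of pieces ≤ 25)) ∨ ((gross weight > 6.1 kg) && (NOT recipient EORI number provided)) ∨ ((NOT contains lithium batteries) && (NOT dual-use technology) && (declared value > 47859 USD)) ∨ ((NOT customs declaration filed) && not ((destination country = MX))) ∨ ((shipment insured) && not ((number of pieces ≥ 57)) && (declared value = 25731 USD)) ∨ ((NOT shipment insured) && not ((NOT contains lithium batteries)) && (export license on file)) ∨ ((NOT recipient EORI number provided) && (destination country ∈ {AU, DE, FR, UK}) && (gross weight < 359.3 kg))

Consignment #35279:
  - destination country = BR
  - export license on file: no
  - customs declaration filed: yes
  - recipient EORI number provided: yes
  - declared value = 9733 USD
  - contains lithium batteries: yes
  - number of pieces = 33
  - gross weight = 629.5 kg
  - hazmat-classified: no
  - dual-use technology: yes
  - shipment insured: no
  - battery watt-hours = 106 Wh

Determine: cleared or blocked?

Atomic conditions:
  battery watt-hours ≤ 53 Wh: 106 ≤ 53 is false
  shipment insured: no → false
  destination country ∈ {CA, FR, KR, UK}: BR is not in the set → false
  export license on file: no → false
  hazmat-classified: no → false
  number of pieces ≤ 25: 33 ≤ 25 is false
  gross weight > 6.1 kg: 629.5 > 6.1 is true
  NOT recipient EORI number provided: yes → false
  NOT contains lithium batteries: yes → false
  NOT dual-use technology: yes → false
  declared value > 47859 USD: 9733 > 47859 is false
  NOT customs declaration filed: yes → false
  destination country = MX: BR == MX is false
  number of pieces ≥ 57: 33 ≥ 57 is false
  declared value = 25731 USD: 9733 == 25731 is false
  NOT shipment insured: no → true
  destination country ∈ {AU, DE, FR, UK}: BR is not in the set → false
  gross weight < 359.3 kg: 629.5 < 359.3 is false
Combine:
[1.2] NOT false = true
[1.3] NOT false = true
[1] false AND true AND true = false
[2.1] NOT false = true
[2] true AND false AND false = false
[3] true AND false = false
[4] false AND false AND false = false
[5.2] NOT false = true
[5] false AND true = false
[6.2] NOT false = true
[6] false AND true AND false = false
[7.2] NOT false = true
[7] true AND true AND false = false
[8] false AND false AND false = false
[root] false OR false OR false OR false OR false OR false OR false OR false = false
Overall: false → blocked

Blocked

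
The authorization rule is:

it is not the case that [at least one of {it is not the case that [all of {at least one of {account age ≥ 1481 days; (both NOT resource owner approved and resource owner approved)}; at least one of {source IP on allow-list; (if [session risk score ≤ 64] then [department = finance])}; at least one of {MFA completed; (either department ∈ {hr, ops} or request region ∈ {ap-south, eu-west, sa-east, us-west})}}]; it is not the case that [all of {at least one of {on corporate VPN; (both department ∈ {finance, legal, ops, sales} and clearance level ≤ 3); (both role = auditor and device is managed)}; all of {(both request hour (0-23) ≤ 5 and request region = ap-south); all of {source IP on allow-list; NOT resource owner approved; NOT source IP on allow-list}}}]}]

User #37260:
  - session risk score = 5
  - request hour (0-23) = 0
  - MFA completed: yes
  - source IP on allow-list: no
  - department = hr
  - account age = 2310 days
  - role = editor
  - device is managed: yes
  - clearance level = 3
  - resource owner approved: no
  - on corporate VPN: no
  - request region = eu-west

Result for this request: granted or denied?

Denied

Atomic conditions:
  account age ≥ 1481 days: 2310 ≥ 1481 is true
  NOT resource owner approved: no → true
  resource owner approved: no → false
  source IP on allow-list: no → false
  session risk score ≤ 64: 5 ≤ 64 is true
  department = finance: hr == finance is false
  MFA completed: yes → true
  department ∈ {hr, ops}: hr is in the set → true
  request region ∈ {ap-south, eu-west, sa-east, us-west}: eu-west is in the set → true
  on corporate VPN: no → false
  department ∈ {finance, legal, ops, sales}: hr is not in the set → false
  clearance level ≤ 3: 3 ≤ 3 is true
  role = auditor: editor == auditor is false
  device is managed: yes → true
  request hour (0-23) ≤ 5: 0 ≤ 5 is true
  request region = ap-south: eu-west == ap-south is false
  NOT source IP on allow-list: no → true
Combine:
[1.1.1.1.2] true AND false = false
[1.1.1.1] true OR false = true
[1.1.1.2.2] true → false = false
[1.1.1.2] false OR false = false
[1.1.1.3.2] true OR true = true
[1.1.1.3] true OR true = true
[1.1.1] true AND false AND true = false
[1.1] NOT false = true
[1.2.1.1.2] false AND true = false
[1.2.1.1.3] false AND true = false
[1.2.1.1] false OR false OR false = false
[1.2.1.2.1] true AND false = false
[1.2.1.2.2] false AND true AND true = false
[1.2.1.2] false AND false = false
[1.2.1] false AND false = false
[1.2] NOT false = true
[1] true OR true = true
[root] NOT true = false
Overall: false → denied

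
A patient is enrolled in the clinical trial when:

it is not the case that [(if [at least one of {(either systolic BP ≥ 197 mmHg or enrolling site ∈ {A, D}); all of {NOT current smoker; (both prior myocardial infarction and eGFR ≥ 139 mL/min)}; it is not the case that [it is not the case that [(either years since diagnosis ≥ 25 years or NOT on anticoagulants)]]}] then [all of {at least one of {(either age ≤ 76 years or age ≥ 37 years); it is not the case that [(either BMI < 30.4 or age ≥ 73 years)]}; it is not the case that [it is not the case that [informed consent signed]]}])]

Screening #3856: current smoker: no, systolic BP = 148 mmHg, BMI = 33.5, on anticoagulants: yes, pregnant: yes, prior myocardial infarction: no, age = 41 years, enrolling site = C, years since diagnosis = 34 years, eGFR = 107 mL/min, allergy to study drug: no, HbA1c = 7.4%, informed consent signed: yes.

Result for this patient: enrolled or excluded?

Atomic conditions:
  systolic BP ≥ 197 mmHg: 148 ≥ 197 is false
  enrolling site ∈ {A, D}: C is not in the set → false
  NOT current smoker: no → true
  prior myocardial infarction: no → false
  eGFR ≥ 139 mL/min: 107 ≥ 139 is false
  years since diagnosis ≥ 25 years: 34 ≥ 25 is true
  NOT on anticoagulants: yes → false
  age ≤ 76 years: 41 ≤ 76 is true
  age ≥ 37 years: 41 ≥ 37 is true
  BMI < 30.4: 33.5 < 30.4 is false
  age ≥ 73 years: 41 ≥ 73 is false
  informed consent signed: yes → true
Combine:
[1.1.1] false OR false = false
[1.1.2.2] false AND false = false
[1.1.2] true AND false = false
[1.1.3.1.1] true OR false = true
[1.1.3.1] NOT true = false
[1.1.3] NOT false = true
[1.1] false OR false OR true = true
[1.2.1.1] true OR true = true
[1.2.1.2.1] false OR false = false
[1.2.1.2] NOT false = true
[1.2.1] true OR true = true
[1.2.2.1] NOT true = false
[1.2.2] NOT false = true
[1.2] true AND true = true
[1] true → true = true
[root] NOT true = false
Overall: false → excluded

Excluded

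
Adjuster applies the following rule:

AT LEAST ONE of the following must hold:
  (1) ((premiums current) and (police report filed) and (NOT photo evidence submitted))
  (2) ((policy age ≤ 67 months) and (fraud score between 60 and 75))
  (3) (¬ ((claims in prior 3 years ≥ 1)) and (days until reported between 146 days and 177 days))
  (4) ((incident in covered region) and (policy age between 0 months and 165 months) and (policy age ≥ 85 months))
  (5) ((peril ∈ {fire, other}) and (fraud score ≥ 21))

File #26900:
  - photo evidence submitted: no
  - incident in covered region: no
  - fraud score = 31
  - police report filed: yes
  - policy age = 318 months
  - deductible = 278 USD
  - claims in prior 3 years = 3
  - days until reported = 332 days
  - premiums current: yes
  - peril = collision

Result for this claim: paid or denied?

Paid

Atomic conditions:
  premiums current: yes → true
  police report filed: yes → true
  NOT photo evidence submitted: no → true
  policy age ≤ 67 months: 318 ≤ 67 is false
  fraud score between 60 and 75: 31 in [60, 75] is false
  claims in prior 3 years ≥ 1: 3 ≥ 1 is true
  days until reported between 146 days and 177 days: 332 in [146, 177] is false
  incident in covered region: no → false
  policy age between 0 months and 165 months: 318 in [0, 165] is false
  policy age ≥ 85 months: 318 ≥ 85 is true
  peril ∈ {fire, other}: collision is not in the set → false
  fraud score ≥ 21: 31 ≥ 21 is true
Combine:
[1] true AND true AND true = true
[2] false AND false = false
[3.1] NOT true = false
[3] false AND false = false
[4] false AND false AND true = false
[5] false AND true = false
[root] true OR false OR false OR false OR false = true
Overall: true → paid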